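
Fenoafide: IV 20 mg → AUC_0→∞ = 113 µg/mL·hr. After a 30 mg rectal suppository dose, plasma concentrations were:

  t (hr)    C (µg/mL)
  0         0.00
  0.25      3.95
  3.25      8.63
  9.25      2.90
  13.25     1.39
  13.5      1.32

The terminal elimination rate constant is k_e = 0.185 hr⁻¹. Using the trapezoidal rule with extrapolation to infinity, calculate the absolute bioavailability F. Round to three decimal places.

Trapezoidal AUC_0→13.5 (rectal suppository):
  [0→0.25]: (0.00+3.95)/2 × 0.25 = 0.49375
  [0.25→3.25]: (3.95+8.63)/2 × 3 = 18.87
  [3.25→9.25]: (8.63+2.90)/2 × 6 = 34.59
  [9.25→13.25]: (2.90+1.39)/2 × 4 = 8.58
  [13.25→13.5]: (1.39+1.32)/2 × 0.25 = 0.33875
  Sum = 62.8725 µg/mL·hr
Tail: C_last/k_e = 1.32/0.185 = 7.135
AUC_0→∞ (rectal suppository) = 62.8725 + 7.135 = 70.0075 µg/mL·hr
F = (AUC_ev/D_ev)/(AUC_iv/D_iv) = (70.0075/30)/(113/20) = 2.33358/5.65 = 0.4130

F = 0.413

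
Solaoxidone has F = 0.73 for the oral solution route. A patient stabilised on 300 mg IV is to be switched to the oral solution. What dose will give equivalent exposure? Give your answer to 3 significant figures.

For equal systemic exposure: F × D_ev = D_iv
D_ev = D_iv / F = 300 / 0.73 = 410.959 mg

D_oral = 411 mg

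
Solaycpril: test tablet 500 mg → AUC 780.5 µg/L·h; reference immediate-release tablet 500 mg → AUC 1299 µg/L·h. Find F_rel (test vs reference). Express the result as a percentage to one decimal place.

F_rel = (AUC_test/D_test) / (AUC_ref/D_ref)
      = (780.5/500) / (1299/500)
      = 1.561 / 2.598 = 0.6008 = 60.08%

F_rel = 60.1%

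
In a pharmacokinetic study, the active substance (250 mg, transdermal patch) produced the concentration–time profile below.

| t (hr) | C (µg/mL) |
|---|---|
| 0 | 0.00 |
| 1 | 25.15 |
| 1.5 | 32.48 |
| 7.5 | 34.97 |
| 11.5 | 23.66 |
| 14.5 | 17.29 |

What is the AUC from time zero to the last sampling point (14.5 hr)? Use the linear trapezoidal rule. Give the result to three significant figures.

AUC = 408 µg/mL·hr

Trapezoidal AUC_0→14.5:
  [0→1]: (0.00+25.15)/2 × 1 = 12.575
  [1→1.5]: (25.15+32.48)/2 × 0.5 = 14.4075
  [1.5→7.5]: (32.48+34.97)/2 × 6 = 202.35
  [7.5→11.5]: (34.97+23.66)/2 × 4 = 117.26
  [11.5→14.5]: (23.66+17.29)/2 × 3 = 61.425
  Sum = 408.0175 µg/mL·hr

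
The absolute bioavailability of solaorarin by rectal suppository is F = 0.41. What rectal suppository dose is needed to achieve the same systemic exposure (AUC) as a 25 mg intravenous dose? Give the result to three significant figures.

For equal systemic exposure: F × D_ev = D_iv
D_ev = D_iv / F = 25 / 0.41 = 60.9756 mg

D_rectal = 61.0 mg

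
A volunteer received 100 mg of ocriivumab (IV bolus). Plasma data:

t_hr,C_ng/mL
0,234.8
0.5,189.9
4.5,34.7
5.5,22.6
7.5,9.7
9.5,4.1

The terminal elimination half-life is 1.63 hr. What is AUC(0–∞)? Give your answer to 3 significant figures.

AUC = 640 ng/mL·hr

Trapezoidal AUC_0→9.5:
  [0→0.5]: (234.8+189.9)/2 × 0.5 = 106.175
  [0.5→4.5]: (189.9+34.7)/2 × 4 = 449.2
  [4.5→5.5]: (34.7+22.6)/2 × 1 = 28.65
  [5.5→7.5]: (22.6+9.7)/2 × 2 = 32.3
  [7.5→9.5]: (9.7+4.1)/2 × 2 = 13.8
  Sum = 630.125 ng/mL·hr
k_e = ln2 / t½ = 0.693147 / 1.63 = 0.4252 hr^-1
Extrapolated tail: C_last / k_e = 4.1 / 0.4252 = 9.643
AUC_0→∞ = 630.125 + 9.643 = 639.768 ng/mL·hr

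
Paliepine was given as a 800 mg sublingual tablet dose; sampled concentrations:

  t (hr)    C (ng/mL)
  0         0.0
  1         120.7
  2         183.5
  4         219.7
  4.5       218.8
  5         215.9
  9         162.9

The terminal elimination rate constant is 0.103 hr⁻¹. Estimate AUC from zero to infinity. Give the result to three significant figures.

AUC = 3170 ng/mL·hr

Trapezoidal AUC_0→9:
  [0→1]: (0.0+120.7)/2 × 1 = 60.35
  [1→2]: (120.7+183.5)/2 × 1 = 152.1
  [2→4]: (183.5+219.7)/2 × 2 = 403.2
  [4→4.5]: (219.7+218.8)/2 × 0.5 = 109.625
  [4.5→5]: (218.8+215.9)/2 × 0.5 = 108.675
  [5→9]: (215.9+162.9)/2 × 4 = 757.6
  Sum = 1591.55 ng/mL·hr
Extrapolated tail: C_last / k_e = 162.9 / 0.103 = 1581.553
AUC_0→∞ = 1591.55 + 1581.553 = 3173.103 ng/mL·hr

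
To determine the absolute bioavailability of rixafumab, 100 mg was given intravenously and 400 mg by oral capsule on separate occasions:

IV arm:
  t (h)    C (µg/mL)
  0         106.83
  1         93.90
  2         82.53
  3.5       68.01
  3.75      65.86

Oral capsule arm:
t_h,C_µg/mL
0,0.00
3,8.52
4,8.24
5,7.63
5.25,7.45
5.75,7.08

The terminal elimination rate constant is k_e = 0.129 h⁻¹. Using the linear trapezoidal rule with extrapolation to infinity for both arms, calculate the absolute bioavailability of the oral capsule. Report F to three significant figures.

Trapezoidal AUC_0→3.75 (IV):
  [0→1]: (106.83+93.90)/2 × 1 = 100.365
  [1→2]: (93.90+82.53)/2 × 1 = 88.215
  [2→3.5]: (82.53+68.01)/2 × 1.5 = 112.905
  [3.5→3.75]: (68.01+65.86)/2 × 0.25 = 16.73375
  Sum = 318.21875 µg/mL·h
IV tail: 65.86/0.129 = 510.543; AUC_iv,0→∞ = 318.21875 + 510.543 = 828.76175 µg/mL·h
Trapezoidal AUC_0→5.75 (oral capsule):
  [0→3]: (0.00+8.52)/2 × 3 = 12.78
  [3→4]: (8.52+8.24)/2 × 1 = 8.38
  [4→5]: (8.24+7.63)/2 × 1 = 7.935
  [5→5.25]: (7.63+7.45)/2 × 0.25 = 1.885
  [5.25→5.75]: (7.45+7.08)/2 × 0.5 = 3.6325
  Sum = 34.6125 µg/mL·h
oral capsule tail: 7.08/0.129 = 54.884; AUC_ev,0→∞ = 34.6125 + 54.884 = 89.4965 µg/mL·h
F = (AUC_ev/D_ev)/(AUC_iv/D_iv) = (89.4965/400)/(828.76175/100) = 0.22374125/8.2876175 = 0.0270

F = 0.0270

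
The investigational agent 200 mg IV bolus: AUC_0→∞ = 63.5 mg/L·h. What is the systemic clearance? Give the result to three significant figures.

CL = 3.15 L/h

CL = Dose_iv / AUC_0→∞
   = 200 / 63.5 = 3.14961 L/h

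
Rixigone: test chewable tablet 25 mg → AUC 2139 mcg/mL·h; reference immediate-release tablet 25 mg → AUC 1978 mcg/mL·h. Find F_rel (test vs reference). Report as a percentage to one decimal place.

F_rel = 108.1%

F_rel = (AUC_test/D_test) / (AUC_ref/D_ref)
      = (2139/25) / (1978/25)
      = 85.56 / 79.12 = 1.0814 = 108.14%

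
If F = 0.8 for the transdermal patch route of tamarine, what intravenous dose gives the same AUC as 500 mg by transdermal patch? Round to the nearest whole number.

Systemic exposure from an extravascular dose = F × D_ev, so the equivalent IV dose is F × D_ev.
D_iv = F × D_ev = 0.8 × 500 = 400 mg

D_iv = 400 mg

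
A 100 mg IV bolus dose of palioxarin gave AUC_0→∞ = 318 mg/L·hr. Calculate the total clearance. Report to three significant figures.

CL = Dose_iv / AUC_0→∞
   = 100 / 318 = 0.314465 L/hr

CL = 0.314 L/hr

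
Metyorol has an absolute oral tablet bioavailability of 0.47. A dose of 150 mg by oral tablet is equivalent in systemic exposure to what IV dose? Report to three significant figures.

D_iv = 70.5 mg

Systemic exposure from an extravascular dose = F × D_ev, so the equivalent IV dose is F × D_ev.
D_iv = F × D_ev = 0.47 × 150 = 70.5 mg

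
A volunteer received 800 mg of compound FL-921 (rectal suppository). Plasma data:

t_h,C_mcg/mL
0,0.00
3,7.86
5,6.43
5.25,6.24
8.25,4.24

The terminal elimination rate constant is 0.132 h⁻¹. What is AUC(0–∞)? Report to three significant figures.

Trapezoidal AUC_0→8.25:
  [0→3]: (0.00+7.86)/2 × 3 = 11.79
  [3→5]: (7.86+6.43)/2 × 2 = 14.29
  [5→5.25]: (6.43+6.24)/2 × 0.25 = 1.58375
  [5.25→8.25]: (6.24+4.24)/2 × 3 = 15.72
  Sum = 43.38375 mcg/mL·h
Extrapolated tail: C_last / k_e = 4.24 / 0.132 = 32.121
AUC_0→∞ = 43.38375 + 32.121 = 75.50475 mcg/mL·h

AUC = 75.5 mcg/mL·h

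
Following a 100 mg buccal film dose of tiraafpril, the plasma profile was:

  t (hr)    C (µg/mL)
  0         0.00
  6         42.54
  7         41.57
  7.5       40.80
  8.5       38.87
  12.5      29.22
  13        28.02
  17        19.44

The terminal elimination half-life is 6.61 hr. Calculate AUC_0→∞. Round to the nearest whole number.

AUC = 661 µg/mL·hr

Trapezoidal AUC_0→17:
  [0→6]: (0.00+42.54)/2 × 6 = 127.62
  [6→7]: (42.54+41.57)/2 × 1 = 42.055
  [7→7.5]: (41.57+40.80)/2 × 0.5 = 20.5925
  [7.5→8.5]: (40.80+38.87)/2 × 1 = 39.835
  [8.5→12.5]: (38.87+29.22)/2 × 4 = 136.18
  [12.5→13]: (29.22+28.02)/2 × 0.5 = 14.31
  [13→17]: (28.02+19.44)/2 × 4 = 94.92
  Sum = 475.5125 µg/mL·hr
k_e = ln2 / t½ = 0.693147 / 6.61 = 0.1049 hr^-1
Extrapolated tail: C_last / k_e = 19.44 / 0.1049 = 185.319
AUC_0→∞ = 475.5125 + 185.319 = 660.8315 µg/mL·hr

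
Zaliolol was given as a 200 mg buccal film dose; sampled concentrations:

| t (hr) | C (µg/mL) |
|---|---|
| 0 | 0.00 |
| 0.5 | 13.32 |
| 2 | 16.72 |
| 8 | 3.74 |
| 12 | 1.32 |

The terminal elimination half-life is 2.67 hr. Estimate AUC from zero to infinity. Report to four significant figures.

AUC = 102.4 µg/mL·hr

Trapezoidal AUC_0→12:
  [0→0.5]: (0.00+13.32)/2 × 0.5 = 3.33
  [0.5→2]: (13.32+16.72)/2 × 1.5 = 22.53
  [2→8]: (16.72+3.74)/2 × 6 = 61.38
  [8→12]: (3.74+1.32)/2 × 4 = 10.12
  Sum = 97.36 µg/mL·hr
k_e = ln2 / t½ = 0.693147 / 2.67 = 0.2596 hr^-1
Extrapolated tail: C_last / k_e = 1.32 / 0.2596 = 5.085
AUC_0→∞ = 97.36 + 5.085 = 102.445 µg/mL·hr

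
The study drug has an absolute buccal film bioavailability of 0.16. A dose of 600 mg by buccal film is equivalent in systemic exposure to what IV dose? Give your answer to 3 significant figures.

Systemic exposure from an extravascular dose = F × D_ev, so the equivalent IV dose is F × D_ev.
D_iv = F × D_ev = 0.16 × 600 = 96 mg

D_iv = 96.0 mg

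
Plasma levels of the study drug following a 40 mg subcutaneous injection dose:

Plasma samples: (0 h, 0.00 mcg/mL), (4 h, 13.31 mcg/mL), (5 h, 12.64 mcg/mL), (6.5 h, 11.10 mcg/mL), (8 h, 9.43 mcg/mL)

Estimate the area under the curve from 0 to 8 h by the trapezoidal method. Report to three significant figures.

Trapezoidal AUC_0→8:
  [0→4]: (0.00+13.31)/2 × 4 = 26.62
  [4→5]: (13.31+12.64)/2 × 1 = 12.975
  [5→6.5]: (12.64+11.10)/2 × 1.5 = 17.805
  [6.5→8]: (11.10+9.43)/2 × 1.5 = 15.3975
  Sum = 72.7975 mcg/mL·h

AUC = 72.8 mcg/mL·h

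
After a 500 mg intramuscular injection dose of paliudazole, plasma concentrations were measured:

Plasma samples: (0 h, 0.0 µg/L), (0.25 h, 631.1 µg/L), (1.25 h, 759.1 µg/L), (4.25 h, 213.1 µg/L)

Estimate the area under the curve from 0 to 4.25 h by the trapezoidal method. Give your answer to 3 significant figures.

Trapezoidal AUC_0→4.25:
  [0→0.25]: (0.0+631.1)/2 × 0.25 = 78.8875
  [0.25→1.25]: (631.1+759.1)/2 × 1 = 695.1
  [1.25→4.25]: (759.1+213.1)/2 × 3 = 1458.3
  Sum = 2232.2875 µg/L·h

AUC = 2230 µg/L·h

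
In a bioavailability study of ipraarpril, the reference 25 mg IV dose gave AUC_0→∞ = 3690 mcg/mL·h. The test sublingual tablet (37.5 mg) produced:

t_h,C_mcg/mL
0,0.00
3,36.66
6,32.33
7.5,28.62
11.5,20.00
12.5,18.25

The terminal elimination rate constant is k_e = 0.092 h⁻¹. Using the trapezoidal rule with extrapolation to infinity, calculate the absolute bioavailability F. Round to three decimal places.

F = 0.094

Trapezoidal AUC_0→12.5 (sublingual tablet):
  [0→3]: (0.00+36.66)/2 × 3 = 54.99
  [3→6]: (36.66+32.33)/2 × 3 = 103.485
  [6→7.5]: (32.33+28.62)/2 × 1.5 = 45.7125
  [7.5→11.5]: (28.62+20.00)/2 × 4 = 97.24
  [11.5→12.5]: (20.00+18.25)/2 × 1 = 19.125
  Sum = 320.5525 mcg/mL·h
Tail: C_last/k_e = 18.25/0.092 = 198.370
AUC_0→∞ (sublingual tablet) = 320.5525 + 198.370 = 518.9225 mcg/mL·h
F = (AUC_ev/D_ev)/(AUC_iv/D_iv) = (518.9225/37.5)/(3690/25) = 13.8379/147.6 = 0.0938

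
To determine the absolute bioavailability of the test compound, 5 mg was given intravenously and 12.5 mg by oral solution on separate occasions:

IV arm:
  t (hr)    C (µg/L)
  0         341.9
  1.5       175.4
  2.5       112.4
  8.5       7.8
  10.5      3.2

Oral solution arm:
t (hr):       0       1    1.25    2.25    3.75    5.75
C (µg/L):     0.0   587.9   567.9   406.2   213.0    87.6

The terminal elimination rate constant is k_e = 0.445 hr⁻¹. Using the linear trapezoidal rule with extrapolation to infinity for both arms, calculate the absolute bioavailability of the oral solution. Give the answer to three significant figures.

F = 0.829

Trapezoidal AUC_0→10.5 (IV):
  [0→1.5]: (341.9+175.4)/2 × 1.5 = 387.975
  [1.5→2.5]: (175.4+112.4)/2 × 1 = 143.9
  [2.5→8.5]: (112.4+7.8)/2 × 6 = 360.6
  [8.5→10.5]: (7.8+3.2)/2 × 2 = 11.0
  Sum = 903.475 µg/L·hr
IV tail: 3.2/0.445 = 7.191; AUC_iv,0→∞ = 903.475 + 7.191 = 910.666 µg/L·hr
Trapezoidal AUC_0→5.75 (oral solution):
  [0→1]: (0.0+587.9)/2 × 1 = 293.95
  [1→1.25]: (587.9+567.9)/2 × 0.25 = 144.475
  [1.25→2.25]: (567.9+406.2)/2 × 1 = 487.05
  [2.25→3.75]: (406.2+213.0)/2 × 1.5 = 464.4
  [3.75→5.75]: (213.0+87.6)/2 × 2 = 300.6
  Sum = 1690.475 µg/L·hr
oral solution tail: 87.6/0.445 = 196.854; AUC_ev,0→∞ = 1690.475 + 196.854 = 1887.329 µg/L·hr
F = (AUC_ev/D_ev)/(AUC_iv/D_iv) = (1887.329/12.5)/(910.666/5) = 150.98632/182.1332 = 0.8290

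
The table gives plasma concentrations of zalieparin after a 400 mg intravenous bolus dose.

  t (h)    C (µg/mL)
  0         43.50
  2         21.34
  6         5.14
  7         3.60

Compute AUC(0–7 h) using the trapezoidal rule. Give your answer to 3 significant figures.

AUC = 122 µg/mL·h

Trapezoidal AUC_0→7:
  [0→2]: (43.50+21.34)/2 × 2 = 64.84
  [2→6]: (21.34+5.14)/2 × 4 = 52.96
  [6→7]: (5.14+3.60)/2 × 1 = 4.37
  Sum = 122.17 µg/mL·h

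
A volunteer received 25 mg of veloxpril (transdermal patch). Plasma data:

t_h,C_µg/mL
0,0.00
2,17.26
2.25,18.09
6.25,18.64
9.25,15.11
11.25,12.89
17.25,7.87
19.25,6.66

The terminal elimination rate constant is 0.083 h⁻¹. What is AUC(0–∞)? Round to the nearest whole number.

AUC = 331 µg/mL·h

Trapezoidal AUC_0→19.25:
  [0→2]: (0.00+17.26)/2 × 2 = 17.26
  [2→2.25]: (17.26+18.09)/2 × 0.25 = 4.41875
  [2.25→6.25]: (18.09+18.64)/2 × 4 = 73.46
  [6.25→9.25]: (18.64+15.11)/2 × 3 = 50.625
  [9.25→11.25]: (15.11+12.89)/2 × 2 = 28.0
  [11.25→17.25]: (12.89+7.87)/2 × 6 = 62.28
  [17.25→19.25]: (7.87+6.66)/2 × 2 = 14.53
  Sum = 250.57375 µg/mL·h
Extrapolated tail: C_last / k_e = 6.66 / 0.083 = 80.241
AUC_0→∞ = 250.57375 + 80.241 = 330.81475 µg/mL·h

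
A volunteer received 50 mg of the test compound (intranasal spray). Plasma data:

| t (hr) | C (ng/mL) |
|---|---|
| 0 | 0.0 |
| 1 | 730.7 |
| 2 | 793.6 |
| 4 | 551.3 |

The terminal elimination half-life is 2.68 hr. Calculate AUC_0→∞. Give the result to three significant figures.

Trapezoidal AUC_0→4:
  [0→1]: (0.0+730.7)/2 × 1 = 365.35
  [1→2]: (730.7+793.6)/2 × 1 = 762.15
  [2→4]: (793.6+551.3)/2 × 2 = 1344.9
  Sum = 2472.4 ng/mL·hr
k_e = ln2 / t½ = 0.693147 / 2.68 = 0.2586 hr^-1
Extrapolated tail: C_last / k_e = 551.3 / 0.2586 = 2131.864
AUC_0→∞ = 2472.4 + 2131.864 = 4604.264 ng/mL·hr

AUC = 4600 ng/mL·hr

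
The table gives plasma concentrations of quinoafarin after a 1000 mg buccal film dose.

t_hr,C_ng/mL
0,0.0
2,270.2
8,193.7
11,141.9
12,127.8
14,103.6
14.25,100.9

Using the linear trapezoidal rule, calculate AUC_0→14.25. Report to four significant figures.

AUC = 2557 ng/mL·hr

Trapezoidal AUC_0→14.25:
  [0→2]: (0.0+270.2)/2 × 2 = 270.2
  [2→8]: (270.2+193.7)/2 × 6 = 1391.7
  [8→11]: (193.7+141.9)/2 × 3 = 503.4
  [11→12]: (141.9+127.8)/2 × 1 = 134.85
  [12→14]: (127.8+103.6)/2 × 2 = 231.4
  [14→14.25]: (103.6+100.9)/2 × 0.25 = 25.5625
  Sum = 2557.1125 ng/mL·hr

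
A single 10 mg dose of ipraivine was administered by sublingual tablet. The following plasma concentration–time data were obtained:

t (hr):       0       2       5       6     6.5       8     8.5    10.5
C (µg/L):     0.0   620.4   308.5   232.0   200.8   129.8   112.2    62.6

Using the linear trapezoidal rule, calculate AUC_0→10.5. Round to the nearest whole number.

Trapezoidal AUC_0→10.5:
  [0→2]: (0.0+620.4)/2 × 2 = 620.4
  [2→5]: (620.4+308.5)/2 × 3 = 1393.35
  [5→6]: (308.5+232.0)/2 × 1 = 270.25
  [6→6.5]: (232.0+200.8)/2 × 0.5 = 108.2
  [6.5→8]: (200.8+129.8)/2 × 1.5 = 247.95
  [8→8.5]: (129.8+112.2)/2 × 0.5 = 60.5
  [8.5→10.5]: (112.2+62.6)/2 × 2 = 174.8
  Sum = 2875.45 µg/L·hr

AUC = 2875 µg/L·hr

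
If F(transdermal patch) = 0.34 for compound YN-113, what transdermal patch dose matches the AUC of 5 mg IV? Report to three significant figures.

D_transdermal = 14.7 mg

For equal systemic exposure: F × D_ev = D_iv
D_ev = D_iv / F = 5 / 0.34 = 14.7059 mg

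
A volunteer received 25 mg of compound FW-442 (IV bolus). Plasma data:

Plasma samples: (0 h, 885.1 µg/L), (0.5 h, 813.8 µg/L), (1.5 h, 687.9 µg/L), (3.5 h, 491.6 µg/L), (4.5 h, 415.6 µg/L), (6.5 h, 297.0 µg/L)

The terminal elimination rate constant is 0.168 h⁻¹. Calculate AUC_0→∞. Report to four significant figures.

AUC = 5289 µg/L·h

Trapezoidal AUC_0→6.5:
  [0→0.5]: (885.1+813.8)/2 × 0.5 = 424.725
  [0.5→1.5]: (813.8+687.9)/2 × 1 = 750.85
  [1.5→3.5]: (687.9+491.6)/2 × 2 = 1179.5
  [3.5→4.5]: (491.6+415.6)/2 × 1 = 453.6
  [4.5→6.5]: (415.6+297.0)/2 × 2 = 712.6
  Sum = 3521.275 µg/L·h
Extrapolated tail: C_last / k_e = 297.0 / 0.168 = 1767.857
AUC_0→∞ = 3521.275 + 1767.857 = 5289.132 µg/L·h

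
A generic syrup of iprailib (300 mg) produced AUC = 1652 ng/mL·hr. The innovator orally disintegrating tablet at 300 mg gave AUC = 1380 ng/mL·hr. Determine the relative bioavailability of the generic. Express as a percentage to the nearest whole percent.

F_rel = (AUC_test/D_test) / (AUC_ref/D_ref)
      = (1652/300) / (1380/300)
      = 5.50667 / 4.6 = 1.1971 = 119.71%

F_rel = 120%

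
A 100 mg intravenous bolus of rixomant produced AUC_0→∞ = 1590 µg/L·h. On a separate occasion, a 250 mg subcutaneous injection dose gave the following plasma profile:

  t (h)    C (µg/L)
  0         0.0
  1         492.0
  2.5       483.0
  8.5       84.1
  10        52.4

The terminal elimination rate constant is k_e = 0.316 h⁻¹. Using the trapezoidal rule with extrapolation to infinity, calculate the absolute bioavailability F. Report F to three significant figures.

Trapezoidal AUC_0→10 (subcutaneous injection):
  [0→1]: (0.0+492.0)/2 × 1 = 246.0
  [1→2.5]: (492.0+483.0)/2 × 1.5 = 731.25
  [2.5→8.5]: (483.0+84.1)/2 × 6 = 1701.3
  [8.5→10]: (84.1+52.4)/2 × 1.5 = 102.375
  Sum = 2780.925 µg/L·h
Tail: C_last/k_e = 52.4/0.316 = 165.823
AUC_0→∞ (subcutaneous injection) = 2780.925 + 165.823 = 2946.748 µg/L·h
F = (AUC_ev/D_ev)/(AUC_iv/D_iv) = (2946.748/250)/(1590/100) = 11.786992/15.9 = 0.7413

F = 0.741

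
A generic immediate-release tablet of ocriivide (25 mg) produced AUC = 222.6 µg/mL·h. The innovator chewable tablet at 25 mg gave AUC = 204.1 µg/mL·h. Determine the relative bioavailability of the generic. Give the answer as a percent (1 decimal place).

F_rel = 109.1%

F_rel = (AUC_test/D_test) / (AUC_ref/D_ref)
      = (222.6/25) / (204.1/25)
      = 8.904 / 8.164 = 1.0906 = 109.06%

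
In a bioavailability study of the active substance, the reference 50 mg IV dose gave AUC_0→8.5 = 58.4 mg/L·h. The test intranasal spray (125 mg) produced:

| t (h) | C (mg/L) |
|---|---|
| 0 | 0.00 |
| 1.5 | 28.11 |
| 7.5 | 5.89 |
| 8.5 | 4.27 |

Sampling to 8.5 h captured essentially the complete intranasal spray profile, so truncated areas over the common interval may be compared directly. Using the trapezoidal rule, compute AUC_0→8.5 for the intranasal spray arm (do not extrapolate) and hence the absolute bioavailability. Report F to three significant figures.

F = 0.878

Trapezoidal AUC_0→8.5 (intranasal spray):
  [0→1.5]: (0.00+28.11)/2 × 1.5 = 21.0825
  [1.5→7.5]: (28.11+5.89)/2 × 6 = 102.0
  [7.5→8.5]: (5.89+4.27)/2 × 1 = 5.08
  Sum = 128.1625 mg/L·h
F = (AUC_ev/D_ev)/(AUC_iv/D_iv) = (128.1625/125)/(58.4/50) = 1.0253/1.168 = 0.8778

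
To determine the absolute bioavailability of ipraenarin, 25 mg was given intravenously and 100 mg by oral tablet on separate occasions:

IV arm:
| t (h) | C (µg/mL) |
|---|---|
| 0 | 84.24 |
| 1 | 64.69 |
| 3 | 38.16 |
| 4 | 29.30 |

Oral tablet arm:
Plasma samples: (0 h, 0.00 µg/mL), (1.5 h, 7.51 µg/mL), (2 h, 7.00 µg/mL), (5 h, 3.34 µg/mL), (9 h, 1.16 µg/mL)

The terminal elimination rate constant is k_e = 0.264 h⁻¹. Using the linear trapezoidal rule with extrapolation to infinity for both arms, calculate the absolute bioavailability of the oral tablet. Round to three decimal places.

Trapezoidal AUC_0→4 (IV):
  [0→1]: (84.24+64.69)/2 × 1 = 74.465
  [1→3]: (64.69+38.16)/2 × 2 = 102.85
  [3→4]: (38.16+29.30)/2 × 1 = 33.73
  Sum = 211.045 µg/mL·h
IV tail: 29.30/0.264 = 110.985; AUC_iv,0→∞ = 211.045 + 110.985 = 322.03 µg/mL·h
Trapezoidal AUC_0→9 (oral tablet):
  [0→1.5]: (0.00+7.51)/2 × 1.5 = 5.6325
  [1.5→2]: (7.51+7.00)/2 × 0.5 = 3.6275
  [2→5]: (7.00+3.34)/2 × 3 = 15.51
  [5→9]: (3.34+1.16)/2 × 4 = 9.0
  Sum = 33.77 µg/mL·h
oral tablet tail: 1.16/0.264 = 4.394; AUC_ev,0→∞ = 33.77 + 4.394 = 38.164 µg/mL·h
F = (AUC_ev/D_ev)/(AUC_iv/D_iv) = (38.164/100)/(322.03/25) = 0.38164/12.8812 = 0.0296

F = 0.030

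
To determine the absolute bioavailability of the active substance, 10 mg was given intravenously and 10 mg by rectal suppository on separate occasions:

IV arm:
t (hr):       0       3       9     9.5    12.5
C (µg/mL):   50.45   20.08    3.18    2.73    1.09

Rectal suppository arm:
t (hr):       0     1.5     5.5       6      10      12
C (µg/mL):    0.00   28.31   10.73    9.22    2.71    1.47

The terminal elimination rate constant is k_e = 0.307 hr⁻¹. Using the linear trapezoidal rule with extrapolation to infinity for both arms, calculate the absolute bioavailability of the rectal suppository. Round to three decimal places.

Trapezoidal AUC_0→12.5 (IV):
  [0→3]: (50.45+20.08)/2 × 3 = 105.795
  [3→9]: (20.08+3.18)/2 × 6 = 69.78
  [9→9.5]: (3.18+2.73)/2 × 0.5 = 1.4775
  [9.5→12.5]: (2.73+1.09)/2 × 3 = 5.73
  Sum = 182.7825 µg/mL·hr
IV tail: 1.09/0.307 = 3.550; AUC_iv,0→∞ = 182.7825 + 3.550 = 186.3325 µg/mL·hr
Trapezoidal AUC_0→12 (rectal suppository):
  [0→1.5]: (0.00+28.31)/2 × 1.5 = 21.2325
  [1.5→5.5]: (28.31+10.73)/2 × 4 = 78.08
  [5.5→6]: (10.73+9.22)/2 × 0.5 = 4.9875
  [6→10]: (9.22+2.71)/2 × 4 = 23.86
  [10→12]: (2.71+1.47)/2 × 2 = 4.18
  Sum = 132.34 µg/mL·hr
rectal suppository tail: 1.47/0.307 = 4.788; AUC_ev,0→∞ = 132.34 + 4.788 = 137.128 µg/mL·hr
F = (AUC_ev/D_ev)/(AUC_iv/D_iv) = (137.128/10)/(186.3325/10) = 13.7128/18.63325 = 0.7359

F = 0.736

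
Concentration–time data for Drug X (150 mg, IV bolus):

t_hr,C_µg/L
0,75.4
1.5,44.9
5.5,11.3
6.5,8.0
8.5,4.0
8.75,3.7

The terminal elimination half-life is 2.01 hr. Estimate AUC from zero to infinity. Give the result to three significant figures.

AUC = 236 µg/L·hr

Trapezoidal AUC_0→8.75:
  [0→1.5]: (75.4+44.9)/2 × 1.5 = 90.225
  [1.5→5.5]: (44.9+11.3)/2 × 4 = 112.4
  [5.5→6.5]: (11.3+8.0)/2 × 1 = 9.65
  [6.5→8.5]: (8.0+4.0)/2 × 2 = 12.0
  [8.5→8.75]: (4.0+3.7)/2 × 0.25 = 0.9625
  Sum = 225.2375 µg/L·hr
k_e = ln2 / t½ = 0.693147 / 2.01 = 0.3448 hr^-1
Extrapolated tail: C_last / k_e = 3.7 / 0.3448 = 10.731
AUC_0→∞ = 225.2375 + 10.731 = 235.9685 µg/L·hr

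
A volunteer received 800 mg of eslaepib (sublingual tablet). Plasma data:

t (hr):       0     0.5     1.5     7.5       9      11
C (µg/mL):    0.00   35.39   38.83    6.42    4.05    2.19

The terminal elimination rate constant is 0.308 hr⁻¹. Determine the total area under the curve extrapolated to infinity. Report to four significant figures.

AUC = 202.9 µg/mL·hr

Trapezoidal AUC_0→11:
  [0→0.5]: (0.00+35.39)/2 × 0.5 = 8.8475
  [0.5→1.5]: (35.39+38.83)/2 × 1 = 37.11
  [1.5→7.5]: (38.83+6.42)/2 × 6 = 135.75
  [7.5→9]: (6.42+4.05)/2 × 1.5 = 7.8525
  [9→11]: (4.05+2.19)/2 × 2 = 6.24
  Sum = 195.8 µg/mL·hr
Extrapolated tail: C_last / k_e = 2.19 / 0.308 = 7.110
AUC_0→∞ = 195.8 + 7.110 = 202.91 µg/mL·hr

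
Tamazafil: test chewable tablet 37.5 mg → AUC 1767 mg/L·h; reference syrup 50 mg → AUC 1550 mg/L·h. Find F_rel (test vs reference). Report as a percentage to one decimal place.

F_rel = 152.0%

F_rel = (AUC_test/D_test) / (AUC_ref/D_ref)
      = (1767/37.5) / (1550/50)
      = 47.12 / 31 = 1.5200 = 152.00%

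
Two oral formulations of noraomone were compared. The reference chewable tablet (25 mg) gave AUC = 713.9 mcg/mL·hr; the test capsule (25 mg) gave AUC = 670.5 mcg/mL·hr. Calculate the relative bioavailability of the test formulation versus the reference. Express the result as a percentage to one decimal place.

F_rel = 93.9%

F_rel = (AUC_test/D_test) / (AUC_ref/D_ref)
      = (670.5/25) / (713.9/25)
      = 26.82 / 28.556 = 0.9392 = 93.92%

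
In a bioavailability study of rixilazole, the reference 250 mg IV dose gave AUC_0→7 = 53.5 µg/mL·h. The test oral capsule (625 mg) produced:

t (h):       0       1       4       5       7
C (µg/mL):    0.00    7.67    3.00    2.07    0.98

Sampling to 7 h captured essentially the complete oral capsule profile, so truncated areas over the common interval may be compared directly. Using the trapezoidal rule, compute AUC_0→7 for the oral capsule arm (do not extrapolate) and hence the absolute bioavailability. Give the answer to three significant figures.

F = 0.190

Trapezoidal AUC_0→7 (oral capsule):
  [0→1]: (0.00+7.67)/2 × 1 = 3.835
  [1→4]: (7.67+3.00)/2 × 3 = 16.005
  [4→5]: (3.00+2.07)/2 × 1 = 2.535
  [5→7]: (2.07+0.98)/2 × 2 = 3.05
  Sum = 25.425 µg/mL·h
F = (AUC_ev/D_ev)/(AUC_iv/D_iv) = (25.425/625)/(53.5/250) = 0.04068/0.214 = 0.1901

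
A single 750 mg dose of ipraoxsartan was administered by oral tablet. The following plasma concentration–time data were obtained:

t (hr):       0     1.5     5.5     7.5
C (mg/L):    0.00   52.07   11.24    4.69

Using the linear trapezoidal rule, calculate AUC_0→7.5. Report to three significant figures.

Trapezoidal AUC_0→7.5:
  [0→1.5]: (0.00+52.07)/2 × 1.5 = 39.0525
  [1.5→5.5]: (52.07+11.24)/2 × 4 = 126.62
  [5.5→7.5]: (11.24+4.69)/2 × 2 = 15.93
  Sum = 181.6025 mg/L·hr

AUC = 182 mg/L·hr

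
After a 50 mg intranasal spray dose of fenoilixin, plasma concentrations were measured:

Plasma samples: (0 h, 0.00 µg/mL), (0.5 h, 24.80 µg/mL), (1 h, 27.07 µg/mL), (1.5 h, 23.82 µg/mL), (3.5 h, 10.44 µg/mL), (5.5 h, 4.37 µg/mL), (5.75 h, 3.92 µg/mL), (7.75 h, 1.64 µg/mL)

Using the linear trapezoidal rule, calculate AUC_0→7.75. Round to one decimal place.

Trapezoidal AUC_0→7.75:
  [0→0.5]: (0.00+24.80)/2 × 0.5 = 6.2
  [0.5→1]: (24.80+27.07)/2 × 0.5 = 12.9675
  [1→1.5]: (27.07+23.82)/2 × 0.5 = 12.7225
  [1.5→3.5]: (23.82+10.44)/2 × 2 = 34.26
  [3.5→5.5]: (10.44+4.37)/2 × 2 = 14.81
  [5.5→5.75]: (4.37+3.92)/2 × 0.25 = 1.03625
  [5.75→7.75]: (3.92+1.64)/2 × 2 = 5.56
  Sum = 87.55625 µg/mL·h

AUC = 87.6 µg/mL·h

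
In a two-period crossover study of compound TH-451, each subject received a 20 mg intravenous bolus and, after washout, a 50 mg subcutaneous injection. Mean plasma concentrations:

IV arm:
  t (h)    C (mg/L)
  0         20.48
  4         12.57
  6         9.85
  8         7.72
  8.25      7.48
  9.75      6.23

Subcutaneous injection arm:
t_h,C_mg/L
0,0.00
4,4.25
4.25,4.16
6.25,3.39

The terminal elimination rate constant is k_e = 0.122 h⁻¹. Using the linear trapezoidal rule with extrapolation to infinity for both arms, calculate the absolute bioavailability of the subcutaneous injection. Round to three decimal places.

F = 0.106

Trapezoidal AUC_0→9.75 (IV):
  [0→4]: (20.48+12.57)/2 × 4 = 66.1
  [4→6]: (12.57+9.85)/2 × 2 = 22.42
  [6→8]: (9.85+7.72)/2 × 2 = 17.57
  [8→8.25]: (7.72+7.48)/2 × 0.25 = 1.9
  [8.25→9.75]: (7.48+6.23)/2 × 1.5 = 10.2825
  Sum = 118.2725 mg/L·h
IV tail: 6.23/0.122 = 51.066; AUC_iv,0→∞ = 118.2725 + 51.066 = 169.3385 mg/L·h
Trapezoidal AUC_0→6.25 (subcutaneous injection):
  [0→4]: (0.00+4.25)/2 × 4 = 8.5
  [4→4.25]: (4.25+4.16)/2 × 0.25 = 1.05125
  [4.25→6.25]: (4.16+3.39)/2 × 2 = 7.55
  Sum = 17.10125 mg/L·h
subcutaneous injection tail: 3.39/0.122 = 27.787; AUC_ev,0→∞ = 17.10125 + 27.787 = 44.88825 mg/L·h
F = (AUC_ev/D_ev)/(AUC_iv/D_iv) = (44.88825/50)/(169.3385/20) = 0.897765/8.466925 = 0.1060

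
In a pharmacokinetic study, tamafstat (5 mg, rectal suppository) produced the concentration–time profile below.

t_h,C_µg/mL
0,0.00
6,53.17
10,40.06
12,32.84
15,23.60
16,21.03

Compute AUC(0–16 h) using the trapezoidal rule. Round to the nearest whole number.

Trapezoidal AUC_0→16:
  [0→6]: (0.00+53.17)/2 × 6 = 159.51
  [6→10]: (53.17+40.06)/2 × 4 = 186.46
  [10→12]: (40.06+32.84)/2 × 2 = 72.9
  [12→15]: (32.84+23.60)/2 × 3 = 84.66
  [15→16]: (23.60+21.03)/2 × 1 = 22.315
  Sum = 525.845 µg/mL·h

AUC = 526 µg/mL·h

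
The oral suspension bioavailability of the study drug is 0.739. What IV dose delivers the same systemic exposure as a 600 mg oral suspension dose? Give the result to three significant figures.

Systemic exposure from an extravascular dose = F × D_ev, so the equivalent IV dose is F × D_ev.
D_iv = F × D_ev = 0.739 × 600 = 443.4 mg

D_iv = 443 mg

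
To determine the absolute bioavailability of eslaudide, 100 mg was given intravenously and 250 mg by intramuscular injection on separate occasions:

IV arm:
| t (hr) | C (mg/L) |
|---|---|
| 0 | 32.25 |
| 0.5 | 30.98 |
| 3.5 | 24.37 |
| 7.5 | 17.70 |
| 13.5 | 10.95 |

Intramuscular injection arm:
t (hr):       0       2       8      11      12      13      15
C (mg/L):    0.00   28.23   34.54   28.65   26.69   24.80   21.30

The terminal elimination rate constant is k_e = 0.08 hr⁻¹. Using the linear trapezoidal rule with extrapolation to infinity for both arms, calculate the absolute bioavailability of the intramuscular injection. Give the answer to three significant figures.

F = 0.667

Trapezoidal AUC_0→13.5 (IV):
  [0→0.5]: (32.25+30.98)/2 × 0.5 = 15.8075
  [0.5→3.5]: (30.98+24.37)/2 × 3 = 83.025
  [3.5→7.5]: (24.37+17.70)/2 × 4 = 84.14
  [7.5→13.5]: (17.70+10.95)/2 × 6 = 85.95
  Sum = 268.9225 mg/L·hr
IV tail: 10.95/0.08 = 136.875; AUC_iv,0→∞ = 268.9225 + 136.875 = 405.7975 mg/L·hr
Trapezoidal AUC_0→15 (intramuscular injection):
  [0→2]: (0.00+28.23)/2 × 2 = 28.23
  [2→8]: (28.23+34.54)/2 × 6 = 188.31
  [8→11]: (34.54+28.65)/2 × 3 = 94.785
  [11→12]: (28.65+26.69)/2 × 1 = 27.67
  [12→13]: (26.69+24.80)/2 × 1 = 25.745
  [13→15]: (24.80+21.30)/2 × 2 = 46.1
  Sum = 410.84 mg/L·hr
intramuscular injection tail: 21.30/0.08 = 266.250; AUC_ev,0→∞ = 410.84 + 266.250 = 677.09 mg/L·hr
F = (AUC_ev/D_ev)/(AUC_iv/D_iv) = (677.09/250)/(405.7975/100) = 2.70836/4.057975 = 0.6674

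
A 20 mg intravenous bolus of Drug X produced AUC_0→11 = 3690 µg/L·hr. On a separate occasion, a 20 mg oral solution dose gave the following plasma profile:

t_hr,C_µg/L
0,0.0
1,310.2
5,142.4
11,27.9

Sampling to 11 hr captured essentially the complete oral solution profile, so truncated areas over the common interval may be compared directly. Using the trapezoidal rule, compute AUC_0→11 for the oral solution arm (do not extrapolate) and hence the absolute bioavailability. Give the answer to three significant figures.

Trapezoidal AUC_0→11 (oral solution):
  [0→1]: (0.0+310.2)/2 × 1 = 155.1
  [1→5]: (310.2+142.4)/2 × 4 = 905.2
  [5→11]: (142.4+27.9)/2 × 6 = 510.9
  Sum = 1571.2 µg/L·hr
F = (AUC_ev/D_ev)/(AUC_iv/D_iv) = (1571.2/20)/(3690/20) = 78.56/184.5 = 0.4258

F = 0.426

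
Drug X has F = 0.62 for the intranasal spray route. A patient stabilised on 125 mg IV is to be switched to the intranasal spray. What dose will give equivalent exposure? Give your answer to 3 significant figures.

For equal systemic exposure: F × D_ev = D_iv
D_ev = D_iv / F = 125 / 0.62 = 201.613 mg

D_intranasal = 202 mg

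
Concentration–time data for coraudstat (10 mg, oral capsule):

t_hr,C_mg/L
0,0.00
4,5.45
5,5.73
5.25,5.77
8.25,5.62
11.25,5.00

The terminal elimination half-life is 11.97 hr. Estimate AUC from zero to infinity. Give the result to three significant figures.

Trapezoidal AUC_0→11.25:
  [0→4]: (0.00+5.45)/2 × 4 = 10.9
  [4→5]: (5.45+5.73)/2 × 1 = 5.59
  [5→5.25]: (5.73+5.77)/2 × 0.25 = 1.4375
  [5.25→8.25]: (5.77+5.62)/2 × 3 = 17.085
  [8.25→11.25]: (5.62+5.00)/2 × 3 = 15.93
  Sum = 50.9425 mg/L·hr
k_e = ln2 / t½ = 0.693147 / 11.97 = 0.0579 hr^-1
Extrapolated tail: C_last / k_e = 5.00 / 0.0579 = 86.356
AUC_0→∞ = 50.9425 + 86.356 = 137.2985 mg/L·hr

AUC = 137 mg/L·hr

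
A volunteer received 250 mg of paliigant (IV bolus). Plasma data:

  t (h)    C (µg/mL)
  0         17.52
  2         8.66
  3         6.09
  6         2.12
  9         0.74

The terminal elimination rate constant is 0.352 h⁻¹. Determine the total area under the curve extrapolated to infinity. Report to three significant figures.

Trapezoidal AUC_0→9:
  [0→2]: (17.52+8.66)/2 × 2 = 26.18
  [2→3]: (8.66+6.09)/2 × 1 = 7.375
  [3→6]: (6.09+2.12)/2 × 3 = 12.315
  [6→9]: (2.12+0.74)/2 × 3 = 4.29
  Sum = 50.16 µg/mL·h
Extrapolated tail: C_last / k_e = 0.74 / 0.352 = 2.102
AUC_0→∞ = 50.16 + 2.102 = 52.262 µg/mL·h

AUC = 52.3 µg/mL·h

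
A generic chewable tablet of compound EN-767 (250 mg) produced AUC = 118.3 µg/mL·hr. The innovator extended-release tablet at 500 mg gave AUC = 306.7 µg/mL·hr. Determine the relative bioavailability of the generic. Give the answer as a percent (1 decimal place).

F_rel = 77.1%

F_rel = (AUC_test/D_test) / (AUC_ref/D_ref)
      = (118.3/250) / (306.7/500)
      = 0.4732 / 0.6134 = 0.7714 = 77.14%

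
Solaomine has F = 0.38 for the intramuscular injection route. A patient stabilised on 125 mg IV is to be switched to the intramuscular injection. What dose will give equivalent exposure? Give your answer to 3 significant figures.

D_intramuscular = 329 mg

For equal systemic exposure: F × D_ev = D_iv
D_ev = D_iv / F = 125 / 0.38 = 328.947 mg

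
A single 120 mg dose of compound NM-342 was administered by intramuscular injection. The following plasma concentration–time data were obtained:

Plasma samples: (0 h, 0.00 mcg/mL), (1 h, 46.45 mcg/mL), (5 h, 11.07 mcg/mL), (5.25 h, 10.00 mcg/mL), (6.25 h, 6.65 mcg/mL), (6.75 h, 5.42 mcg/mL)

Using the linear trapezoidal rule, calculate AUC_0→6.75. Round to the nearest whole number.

AUC = 152 mcg/mL·h

Trapezoidal AUC_0→6.75:
  [0→1]: (0.00+46.45)/2 × 1 = 23.225
  [1→5]: (46.45+11.07)/2 × 4 = 115.04
  [5→5.25]: (11.07+10.00)/2 × 0.25 = 2.63375
  [5.25→6.25]: (10.00+6.65)/2 × 1 = 8.325
  [6.25→6.75]: (6.65+5.42)/2 × 0.5 = 3.0175
  Sum = 152.24125 mcg/mL·h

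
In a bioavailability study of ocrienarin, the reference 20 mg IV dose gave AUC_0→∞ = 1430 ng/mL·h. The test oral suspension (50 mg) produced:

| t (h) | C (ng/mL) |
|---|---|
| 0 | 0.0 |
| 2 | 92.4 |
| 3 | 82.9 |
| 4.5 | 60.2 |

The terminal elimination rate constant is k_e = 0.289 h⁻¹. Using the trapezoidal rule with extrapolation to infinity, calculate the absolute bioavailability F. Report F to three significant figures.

F = 0.139

Trapezoidal AUC_0→4.5 (oral suspension):
  [0→2]: (0.0+92.4)/2 × 2 = 92.4
  [2→3]: (92.4+82.9)/2 × 1 = 87.65
  [3→4.5]: (82.9+60.2)/2 × 1.5 = 107.325
  Sum = 287.375 ng/mL·h
Tail: C_last/k_e = 60.2/0.289 = 208.304
AUC_0→∞ (oral suspension) = 287.375 + 208.304 = 495.679 ng/mL·h
F = (AUC_ev/D_ev)/(AUC_iv/D_iv) = (495.679/50)/(1430/20) = 9.91358/71.5 = 0.1387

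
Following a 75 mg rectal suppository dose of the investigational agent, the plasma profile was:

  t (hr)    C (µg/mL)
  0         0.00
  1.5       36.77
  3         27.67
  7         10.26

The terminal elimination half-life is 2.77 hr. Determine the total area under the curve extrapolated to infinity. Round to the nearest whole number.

AUC = 193 µg/mL·hr

Trapezoidal AUC_0→7:
  [0→1.5]: (0.00+36.77)/2 × 1.5 = 27.5775
  [1.5→3]: (36.77+27.67)/2 × 1.5 = 48.33
  [3→7]: (27.67+10.26)/2 × 4 = 75.86
  Sum = 151.7675 µg/mL·hr
k_e = ln2 / t½ = 0.693147 / 2.77 = 0.2502 hr^-1
Extrapolated tail: C_last / k_e = 10.26 / 0.2502 = 41.007
AUC_0→∞ = 151.7675 + 41.007 = 192.7745 µg/mL·hr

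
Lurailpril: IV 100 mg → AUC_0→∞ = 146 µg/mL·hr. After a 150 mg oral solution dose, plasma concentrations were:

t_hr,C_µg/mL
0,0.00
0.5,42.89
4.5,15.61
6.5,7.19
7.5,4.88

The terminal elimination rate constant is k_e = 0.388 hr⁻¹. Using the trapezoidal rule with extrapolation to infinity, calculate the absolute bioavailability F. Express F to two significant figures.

F = 0.77

Trapezoidal AUC_0→7.5 (oral solution):
  [0→0.5]: (0.00+42.89)/2 × 0.5 = 10.7225
  [0.5→4.5]: (42.89+15.61)/2 × 4 = 117.0
  [4.5→6.5]: (15.61+7.19)/2 × 2 = 22.8
  [6.5→7.5]: (7.19+4.88)/2 × 1 = 6.035
  Sum = 156.5575 µg/mL·hr
Tail: C_last/k_e = 4.88/0.388 = 12.577
AUC_0→∞ (oral solution) = 156.5575 + 12.577 = 169.1345 µg/mL·hr
F = (AUC_ev/D_ev)/(AUC_iv/D_iv) = (169.1345/150)/(146/100) = 1.12756/1.46 = 0.7723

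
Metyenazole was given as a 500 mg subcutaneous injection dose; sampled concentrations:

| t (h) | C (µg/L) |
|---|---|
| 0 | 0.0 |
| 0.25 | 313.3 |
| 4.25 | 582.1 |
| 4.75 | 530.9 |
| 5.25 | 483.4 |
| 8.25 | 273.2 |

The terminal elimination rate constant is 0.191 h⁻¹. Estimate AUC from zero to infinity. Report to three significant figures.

AUC = 4930 µg/L·h

Trapezoidal AUC_0→8.25:
  [0→0.25]: (0.0+313.3)/2 × 0.25 = 39.1625
  [0.25→4.25]: (313.3+582.1)/2 × 4 = 1790.8
  [4.25→4.75]: (582.1+530.9)/2 × 0.5 = 278.25
  [4.75→5.25]: (530.9+483.4)/2 × 0.5 = 253.575
  [5.25→8.25]: (483.4+273.2)/2 × 3 = 1134.9
  Sum = 3496.6875 µg/L·h
Extrapolated tail: C_last / k_e = 273.2 / 0.191 = 1430.366
AUC_0→∞ = 3496.6875 + 1430.366 = 4927.0535 µg/L·h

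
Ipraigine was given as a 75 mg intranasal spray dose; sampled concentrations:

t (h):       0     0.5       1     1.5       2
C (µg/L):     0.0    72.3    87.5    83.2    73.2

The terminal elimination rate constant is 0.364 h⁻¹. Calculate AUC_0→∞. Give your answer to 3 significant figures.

Trapezoidal AUC_0→2:
  [0→0.5]: (0.0+72.3)/2 × 0.5 = 18.075
  [0.5→1]: (72.3+87.5)/2 × 0.5 = 39.95
  [1→1.5]: (87.5+83.2)/2 × 0.5 = 42.675
  [1.5→2]: (83.2+73.2)/2 × 0.5 = 39.1
  Sum = 139.8 µg/L·h
Extrapolated tail: C_last / k_e = 73.2 / 0.364 = 201.099
AUC_0→∞ = 139.8 + 201.099 = 340.899 µg/L·h

AUC = 341 µg/L·h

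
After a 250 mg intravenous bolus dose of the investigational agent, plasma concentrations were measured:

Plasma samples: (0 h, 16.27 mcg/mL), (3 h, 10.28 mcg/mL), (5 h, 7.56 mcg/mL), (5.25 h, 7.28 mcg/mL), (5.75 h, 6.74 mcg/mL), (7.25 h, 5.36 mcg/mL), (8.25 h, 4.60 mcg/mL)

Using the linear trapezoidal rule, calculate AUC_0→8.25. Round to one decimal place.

AUC = 77.1 mcg/mL·h

Trapezoidal AUC_0→8.25:
  [0→3]: (16.27+10.28)/2 × 3 = 39.825
  [3→5]: (10.28+7.56)/2 × 2 = 17.84
  [5→5.25]: (7.56+7.28)/2 × 0.25 = 1.855
  [5.25→5.75]: (7.28+6.74)/2 × 0.5 = 3.505
  [5.75→7.25]: (6.74+5.36)/2 × 1.5 = 9.075
  [7.25→8.25]: (5.36+4.60)/2 × 1 = 4.98
  Sum = 77.08 mcg/mL·h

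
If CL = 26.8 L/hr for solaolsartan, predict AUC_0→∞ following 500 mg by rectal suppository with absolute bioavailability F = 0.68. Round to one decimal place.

AUC_0→∞ = F × Dose / CL
        = 0.68 × 500 / 26.8 = 12.6866 mg/L·hr

AUC = 12.7 mg/L·hr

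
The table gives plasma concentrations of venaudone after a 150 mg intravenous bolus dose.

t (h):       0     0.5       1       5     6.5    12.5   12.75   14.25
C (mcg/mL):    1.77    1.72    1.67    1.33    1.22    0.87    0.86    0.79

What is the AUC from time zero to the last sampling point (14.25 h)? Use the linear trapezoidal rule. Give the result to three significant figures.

AUC = 17.4 mcg/mL·h

Trapezoidal AUC_0→14.25:
  [0→0.5]: (1.77+1.72)/2 × 0.5 = 0.8725
  [0.5→1]: (1.72+1.67)/2 × 0.5 = 0.8475
  [1→5]: (1.67+1.33)/2 × 4 = 6.0
  [5→6.5]: (1.33+1.22)/2 × 1.5 = 1.9125
  [6.5→12.5]: (1.22+0.87)/2 × 6 = 6.27
  [12.5→12.75]: (0.87+0.86)/2 × 0.25 = 0.21625
  [12.75→14.25]: (0.86+0.79)/2 × 1.5 = 1.2375
  Sum = 17.35625 mcg/mL·h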